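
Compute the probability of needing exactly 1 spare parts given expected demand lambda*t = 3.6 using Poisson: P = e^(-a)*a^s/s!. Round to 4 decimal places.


a = 3.6, s = 1
e^(-a) = e^(-3.6) = 0.0273
a^s = 3.6^1 = 3.6
s! = 1
P = 0.0273 * 3.6 / 1
P = 0.0984

0.0984


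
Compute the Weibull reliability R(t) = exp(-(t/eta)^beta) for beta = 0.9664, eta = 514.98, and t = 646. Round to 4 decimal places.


beta = 0.9664, eta = 514.98, t = 646
t/eta = 646 / 514.98 = 1.2544
(t/eta)^beta = 1.2544^0.9664 = 1.2449
R(t) = exp(-1.2449)
R(t) = 0.288

0.288


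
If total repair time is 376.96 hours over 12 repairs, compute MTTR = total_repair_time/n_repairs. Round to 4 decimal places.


total_repair_time = 376.96
n_repairs = 12
MTTR = 376.96 / 12
MTTR = 31.4133

31.4133


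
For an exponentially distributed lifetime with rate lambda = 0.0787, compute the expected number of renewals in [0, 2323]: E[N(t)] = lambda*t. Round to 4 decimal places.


lambda = 0.0787
t = 2323
E[N(t)] = lambda * t
E[N(t)] = 0.0787 * 2323
E[N(t)] = 182.8201

182.8201


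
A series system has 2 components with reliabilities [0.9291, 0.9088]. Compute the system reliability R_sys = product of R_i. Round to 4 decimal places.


Components: [0.9291, 0.9088]
After component 1 (R=0.9291): product = 0.9291
After component 2 (R=0.9088): product = 0.8444
R_sys = 0.8444

0.8444


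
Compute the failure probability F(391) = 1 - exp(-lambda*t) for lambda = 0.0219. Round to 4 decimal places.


lambda = 0.0219, t = 391
lambda * t = 8.5629
exp(-8.5629) = 0.0002
F(t) = 1 - 0.0002
F(t) = 0.9998

0.9998


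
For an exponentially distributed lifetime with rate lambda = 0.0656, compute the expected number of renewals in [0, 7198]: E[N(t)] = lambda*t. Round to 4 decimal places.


lambda = 0.0656
t = 7198
E[N(t)] = lambda * t
E[N(t)] = 0.0656 * 7198
E[N(t)] = 472.1888

472.1888


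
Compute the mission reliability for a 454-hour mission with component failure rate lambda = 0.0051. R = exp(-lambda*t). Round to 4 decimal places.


lambda = 0.0051
mission_time = 454
lambda * t = 0.0051 * 454 = 2.3154
R = exp(-2.3154)
R = 0.0987

0.0987


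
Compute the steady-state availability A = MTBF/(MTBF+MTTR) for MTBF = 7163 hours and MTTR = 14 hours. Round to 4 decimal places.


MTBF = 7163
MTTR = 14
MTBF + MTTR = 7177
A = 7163 / 7177
A = 0.998

0.998


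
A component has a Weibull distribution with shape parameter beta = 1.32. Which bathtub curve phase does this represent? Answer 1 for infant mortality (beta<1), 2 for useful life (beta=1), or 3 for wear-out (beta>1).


beta = 1.32
Compare beta to 1:
beta < 1 => infant mortality (phase 1)
beta = 1 => useful life (phase 2)
beta > 1 => wear-out (phase 3)
Since beta = 1.32, this is wear-out (increasing failure rate)
Phase = 3

3


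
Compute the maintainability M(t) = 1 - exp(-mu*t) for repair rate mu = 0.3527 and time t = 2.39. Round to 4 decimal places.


mu = 0.3527, t = 2.39
mu * t = 0.3527 * 2.39 = 0.843
exp(-0.843) = 0.4304
M(t) = 1 - 0.4304
M(t) = 0.5696

0.5696


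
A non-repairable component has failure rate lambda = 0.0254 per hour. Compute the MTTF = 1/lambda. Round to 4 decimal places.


lambda = 0.0254
MTTF = 1 / 0.0254
MTTF = 39.3701

39.3701


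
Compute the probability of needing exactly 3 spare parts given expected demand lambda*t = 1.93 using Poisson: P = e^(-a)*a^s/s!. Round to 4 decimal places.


a = 1.93, s = 3
e^(-a) = e^(-1.93) = 0.1451
a^s = 1.93^3 = 7.1891
s! = 6
P = 0.1451 * 7.1891 / 6
P = 0.1739

0.1739


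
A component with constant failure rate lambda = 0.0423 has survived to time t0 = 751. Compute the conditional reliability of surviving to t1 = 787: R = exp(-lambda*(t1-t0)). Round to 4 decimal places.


lambda = 0.0423
t0 = 751, t1 = 787
t1 - t0 = 36
lambda * (t1-t0) = 0.0423 * 36 = 1.5228
R = exp(-1.5228)
R = 0.2181

0.2181


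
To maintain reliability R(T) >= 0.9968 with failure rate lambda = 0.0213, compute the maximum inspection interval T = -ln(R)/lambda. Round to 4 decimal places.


R_target = 0.9968
lambda = 0.0213
-ln(0.9968) = 0.0032
T = 0.0032 / 0.0213
T = 0.1505

0.1505


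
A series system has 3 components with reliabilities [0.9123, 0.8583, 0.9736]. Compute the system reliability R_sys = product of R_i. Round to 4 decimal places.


Components: [0.9123, 0.8583, 0.9736]
After component 1 (R=0.9123): product = 0.9123
After component 2 (R=0.8583): product = 0.783
After component 3 (R=0.9736): product = 0.7624
R_sys = 0.7624

0.7624


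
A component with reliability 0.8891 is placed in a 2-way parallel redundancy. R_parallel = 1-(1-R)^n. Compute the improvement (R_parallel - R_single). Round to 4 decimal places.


R_single = 0.8891, n = 2
1 - R_single = 0.1109
(1 - R_single)^n = 0.1109^2 = 0.0123
R_parallel = 1 - 0.0123 = 0.9877
Improvement = 0.9877 - 0.8891
Improvement = 0.0986

0.0986


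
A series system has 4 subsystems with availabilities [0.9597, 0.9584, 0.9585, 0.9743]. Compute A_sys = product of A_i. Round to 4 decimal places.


Subsystems: [0.9597, 0.9584, 0.9585, 0.9743]
After subsystem 1 (A=0.9597): product = 0.9597
After subsystem 2 (A=0.9584): product = 0.9198
After subsystem 3 (A=0.9585): product = 0.8816
After subsystem 4 (A=0.9743): product = 0.8589
A_sys = 0.8589

0.8589


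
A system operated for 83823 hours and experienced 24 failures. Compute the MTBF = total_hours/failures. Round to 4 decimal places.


total_hours = 83823
failures = 24
MTBF = 83823 / 24
MTBF = 3492.625

3492.625


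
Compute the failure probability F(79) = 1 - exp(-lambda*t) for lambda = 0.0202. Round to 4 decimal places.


lambda = 0.0202, t = 79
lambda * t = 1.5958
exp(-1.5958) = 0.2027
F(t) = 1 - 0.2027
F(t) = 0.7973

0.7973


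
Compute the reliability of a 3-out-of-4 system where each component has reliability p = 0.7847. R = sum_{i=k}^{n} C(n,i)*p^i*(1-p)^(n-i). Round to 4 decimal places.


k = 3, n = 4, p = 0.7847
i=3: C(4,3)=4 * 0.7847^3 * 0.2153^1 = 0.4161
i=4: C(4,4)=1 * 0.7847^4 * 0.2153^0 = 0.3792
R = sum of terms = 0.7953

0.7953


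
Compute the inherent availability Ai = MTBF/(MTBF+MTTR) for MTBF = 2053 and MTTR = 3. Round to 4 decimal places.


MTBF = 2053
MTTR = 3
MTBF + MTTR = 2056
Ai = 2053 / 2056
Ai = 0.9985

0.9985


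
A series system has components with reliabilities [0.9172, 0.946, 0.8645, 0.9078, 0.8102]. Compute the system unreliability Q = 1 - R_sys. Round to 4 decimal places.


Components: [0.9172, 0.946, 0.8645, 0.9078, 0.8102]
After component 1: product = 0.9172
After component 2: product = 0.8677
After component 3: product = 0.7501
After component 4: product = 0.6809
After component 5: product = 0.5517
R_sys = 0.5517
Q = 1 - 0.5517 = 0.4483

0.4483


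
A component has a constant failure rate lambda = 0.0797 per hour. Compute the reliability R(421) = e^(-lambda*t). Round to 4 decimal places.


lambda = 0.0797
t = 421
lambda * t = 33.5537
R(t) = e^(-33.5537)
R(t) = 0.0

0.0


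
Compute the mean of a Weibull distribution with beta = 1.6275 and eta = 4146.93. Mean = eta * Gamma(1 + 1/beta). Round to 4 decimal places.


beta = 1.6275, eta = 4146.93
1/beta = 0.6144
1 + 1/beta = 1.6144
Gamma(1.6144) = 0.8952
Mean = 4146.93 * 0.8952
Mean = 3712.4265

3712.4265


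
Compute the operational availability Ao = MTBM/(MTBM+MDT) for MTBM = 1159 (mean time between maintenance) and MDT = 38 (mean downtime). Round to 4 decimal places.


MTBM = 1159
MDT = 38
MTBM + MDT = 1197
Ao = 1159 / 1197
Ao = 0.9683

0.9683


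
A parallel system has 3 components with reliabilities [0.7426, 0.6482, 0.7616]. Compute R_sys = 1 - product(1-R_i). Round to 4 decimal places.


Components: [0.7426, 0.6482, 0.7616]
(1 - 0.7426) = 0.2574, running product = 0.2574
(1 - 0.6482) = 0.3518, running product = 0.0906
(1 - 0.7616) = 0.2384, running product = 0.0216
Product of (1-R_i) = 0.0216
R_sys = 1 - 0.0216 = 0.9784

0.9784


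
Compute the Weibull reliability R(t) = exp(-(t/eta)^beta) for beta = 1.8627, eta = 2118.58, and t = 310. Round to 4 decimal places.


beta = 1.8627, eta = 2118.58, t = 310
t/eta = 310 / 2118.58 = 0.1463
(t/eta)^beta = 0.1463^1.8627 = 0.0279
R(t) = exp(-0.0279)
R(t) = 0.9725

0.9725


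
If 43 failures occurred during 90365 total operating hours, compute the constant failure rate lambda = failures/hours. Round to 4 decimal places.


failures = 43
total_hours = 90365
lambda = 43 / 90365
lambda = 0.0005

0.0005


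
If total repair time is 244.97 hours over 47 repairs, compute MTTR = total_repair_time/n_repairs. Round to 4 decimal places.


total_repair_time = 244.97
n_repairs = 47
MTTR = 244.97 / 47
MTTR = 5.2121

5.2121


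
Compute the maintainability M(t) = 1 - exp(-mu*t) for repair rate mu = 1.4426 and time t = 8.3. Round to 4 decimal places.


mu = 1.4426, t = 8.3
mu * t = 1.4426 * 8.3 = 11.9736
exp(-11.9736) = 0.0
M(t) = 1 - 0.0
M(t) = 1.0

1.0


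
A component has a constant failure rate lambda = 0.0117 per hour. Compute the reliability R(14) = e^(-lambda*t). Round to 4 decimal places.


lambda = 0.0117
t = 14
lambda * t = 0.1638
R(t) = e^(-0.1638)
R(t) = 0.8489

0.8489


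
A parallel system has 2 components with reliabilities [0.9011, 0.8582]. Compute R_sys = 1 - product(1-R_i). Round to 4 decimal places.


Components: [0.9011, 0.8582]
(1 - 0.9011) = 0.0989, running product = 0.0989
(1 - 0.8582) = 0.1418, running product = 0.014
Product of (1-R_i) = 0.014
R_sys = 1 - 0.014 = 0.986

0.986


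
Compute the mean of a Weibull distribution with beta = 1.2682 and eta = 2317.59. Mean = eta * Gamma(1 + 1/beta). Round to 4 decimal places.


beta = 1.2682, eta = 2317.59
1/beta = 0.7885
1 + 1/beta = 1.7885
Gamma(1.7885) = 0.9284
Mean = 2317.59 * 0.9284
Mean = 2151.6193

2151.6193


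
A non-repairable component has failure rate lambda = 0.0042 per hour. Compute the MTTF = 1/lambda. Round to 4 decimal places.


lambda = 0.0042
MTTF = 1 / 0.0042
MTTF = 238.0952

238.0952


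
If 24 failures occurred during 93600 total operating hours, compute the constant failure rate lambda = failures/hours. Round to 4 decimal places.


failures = 24
total_hours = 93600
lambda = 24 / 93600
lambda = 0.0003

0.0003


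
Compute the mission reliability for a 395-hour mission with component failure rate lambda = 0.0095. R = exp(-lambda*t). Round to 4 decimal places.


lambda = 0.0095
mission_time = 395
lambda * t = 0.0095 * 395 = 3.7525
R = exp(-3.7525)
R = 0.0235

0.0235


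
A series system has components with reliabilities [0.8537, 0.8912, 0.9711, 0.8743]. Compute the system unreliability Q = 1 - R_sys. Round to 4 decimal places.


Components: [0.8537, 0.8912, 0.9711, 0.8743]
After component 1: product = 0.8537
After component 2: product = 0.7608
After component 3: product = 0.7388
After component 4: product = 0.646
R_sys = 0.646
Q = 1 - 0.646 = 0.354

0.354


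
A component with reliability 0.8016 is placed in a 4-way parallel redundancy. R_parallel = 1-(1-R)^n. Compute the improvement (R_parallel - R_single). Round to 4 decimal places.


R_single = 0.8016, n = 4
1 - R_single = 0.1984
(1 - R_single)^n = 0.1984^4 = 0.0015
R_parallel = 1 - 0.0015 = 0.9985
Improvement = 0.9985 - 0.8016
Improvement = 0.1969

0.1969


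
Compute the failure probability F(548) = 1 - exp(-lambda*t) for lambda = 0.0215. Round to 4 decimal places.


lambda = 0.0215, t = 548
lambda * t = 11.782
exp(-11.782) = 0.0
F(t) = 1 - 0.0
F(t) = 1.0

1.0


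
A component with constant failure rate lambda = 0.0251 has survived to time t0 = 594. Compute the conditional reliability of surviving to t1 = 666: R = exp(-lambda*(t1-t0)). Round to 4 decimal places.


lambda = 0.0251
t0 = 594, t1 = 666
t1 - t0 = 72
lambda * (t1-t0) = 0.0251 * 72 = 1.8072
R = exp(-1.8072)
R = 0.1641

0.1641


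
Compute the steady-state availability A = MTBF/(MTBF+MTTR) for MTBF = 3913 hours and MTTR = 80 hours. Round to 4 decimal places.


MTBF = 3913
MTTR = 80
MTBF + MTTR = 3993
A = 3913 / 3993
A = 0.98

0.98


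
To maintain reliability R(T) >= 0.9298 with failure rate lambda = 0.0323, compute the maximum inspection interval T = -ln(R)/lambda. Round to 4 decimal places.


R_target = 0.9298
lambda = 0.0323
-ln(0.9298) = 0.0728
T = 0.0728 / 0.0323
T = 2.2534

2.2534


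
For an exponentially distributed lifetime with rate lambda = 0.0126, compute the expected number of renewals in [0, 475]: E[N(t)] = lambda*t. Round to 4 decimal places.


lambda = 0.0126
t = 475
E[N(t)] = lambda * t
E[N(t)] = 0.0126 * 475
E[N(t)] = 5.985

5.985


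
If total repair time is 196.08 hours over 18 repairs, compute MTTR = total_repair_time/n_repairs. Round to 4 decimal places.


total_repair_time = 196.08
n_repairs = 18
MTTR = 196.08 / 18
MTTR = 10.8933

10.8933


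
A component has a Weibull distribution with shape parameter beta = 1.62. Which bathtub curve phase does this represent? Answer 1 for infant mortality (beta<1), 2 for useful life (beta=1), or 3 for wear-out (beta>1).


beta = 1.62
Compare beta to 1:
beta < 1 => infant mortality (phase 1)
beta = 1 => useful life (phase 2)
beta > 1 => wear-out (phase 3)
Since beta = 1.62, this is wear-out (increasing failure rate)
Phase = 3

3


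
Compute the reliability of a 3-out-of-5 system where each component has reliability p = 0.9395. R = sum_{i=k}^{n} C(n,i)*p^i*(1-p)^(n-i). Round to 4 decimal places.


k = 3, n = 5, p = 0.9395
i=3: C(5,3)=10 * 0.9395^3 * 0.0605^2 = 0.0304
i=4: C(5,4)=5 * 0.9395^4 * 0.0605^1 = 0.2357
i=5: C(5,5)=1 * 0.9395^5 * 0.0605^0 = 0.732
R = sum of terms = 0.998

0.998


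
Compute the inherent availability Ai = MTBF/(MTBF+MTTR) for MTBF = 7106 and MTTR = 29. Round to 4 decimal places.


MTBF = 7106
MTTR = 29
MTBF + MTTR = 7135
Ai = 7106 / 7135
Ai = 0.9959

0.9959


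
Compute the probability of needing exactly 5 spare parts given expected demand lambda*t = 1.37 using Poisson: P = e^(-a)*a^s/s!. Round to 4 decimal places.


a = 1.37, s = 5
e^(-a) = e^(-1.37) = 0.2541
a^s = 1.37^5 = 4.8262
s! = 120
P = 0.2541 * 4.8262 / 120
P = 0.0102

0.0102


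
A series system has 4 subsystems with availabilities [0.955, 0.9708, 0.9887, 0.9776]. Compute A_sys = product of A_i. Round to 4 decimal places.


Subsystems: [0.955, 0.9708, 0.9887, 0.9776]
After subsystem 1 (A=0.955): product = 0.955
After subsystem 2 (A=0.9708): product = 0.9271
After subsystem 3 (A=0.9887): product = 0.9166
After subsystem 4 (A=0.9776): product = 0.8961
A_sys = 0.8961

0.8961


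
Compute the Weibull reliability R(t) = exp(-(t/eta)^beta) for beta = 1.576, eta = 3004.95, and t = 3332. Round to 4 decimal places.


beta = 1.576, eta = 3004.95, t = 3332
t/eta = 3332 / 3004.95 = 1.1088
(t/eta)^beta = 1.1088^1.576 = 1.1768
R(t) = exp(-1.1768)
R(t) = 0.3083

0.3083


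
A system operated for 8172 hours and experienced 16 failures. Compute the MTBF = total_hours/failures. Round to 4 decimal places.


total_hours = 8172
failures = 16
MTBF = 8172 / 16
MTBF = 510.75

510.75


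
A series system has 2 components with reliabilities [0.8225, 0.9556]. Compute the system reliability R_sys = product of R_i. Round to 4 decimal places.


Components: [0.8225, 0.9556]
After component 1 (R=0.8225): product = 0.8225
After component 2 (R=0.9556): product = 0.786
R_sys = 0.786

0.786


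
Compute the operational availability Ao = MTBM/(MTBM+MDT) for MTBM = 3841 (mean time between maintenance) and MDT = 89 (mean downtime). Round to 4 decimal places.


MTBM = 3841
MDT = 89
MTBM + MDT = 3930
Ao = 3841 / 3930
Ao = 0.9774

0.9774


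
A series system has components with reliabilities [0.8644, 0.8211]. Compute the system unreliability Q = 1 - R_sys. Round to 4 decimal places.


Components: [0.8644, 0.8211]
After component 1: product = 0.8644
After component 2: product = 0.7098
R_sys = 0.7098
Q = 1 - 0.7098 = 0.2902

0.2902


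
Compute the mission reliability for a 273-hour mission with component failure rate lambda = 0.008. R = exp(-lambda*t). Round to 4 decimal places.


lambda = 0.008
mission_time = 273
lambda * t = 0.008 * 273 = 2.184
R = exp(-2.184)
R = 0.1126

0.1126


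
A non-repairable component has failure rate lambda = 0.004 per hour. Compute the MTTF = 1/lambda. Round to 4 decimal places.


lambda = 0.004
MTTF = 1 / 0.004
MTTF = 250.0

250.0


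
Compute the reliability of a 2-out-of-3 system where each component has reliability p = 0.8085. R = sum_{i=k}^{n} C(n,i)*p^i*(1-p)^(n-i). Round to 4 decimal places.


k = 2, n = 3, p = 0.8085
i=2: C(3,2)=3 * 0.8085^2 * 0.1915^1 = 0.3755
i=3: C(3,3)=1 * 0.8085^3 * 0.1915^0 = 0.5285
R = sum of terms = 0.904

0.904


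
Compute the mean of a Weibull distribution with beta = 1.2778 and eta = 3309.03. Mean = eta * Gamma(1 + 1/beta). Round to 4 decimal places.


beta = 1.2778, eta = 3309.03
1/beta = 0.7826
1 + 1/beta = 1.7826
Gamma(1.7826) = 0.9269
Mean = 3309.03 * 0.9269
Mean = 3067.0711

3067.0711


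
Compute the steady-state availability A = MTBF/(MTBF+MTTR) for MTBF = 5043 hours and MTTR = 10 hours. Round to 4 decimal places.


MTBF = 5043
MTTR = 10
MTBF + MTTR = 5053
A = 5043 / 5053
A = 0.998

0.998


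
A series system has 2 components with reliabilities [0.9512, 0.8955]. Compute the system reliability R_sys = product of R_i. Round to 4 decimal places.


Components: [0.9512, 0.8955]
After component 1 (R=0.9512): product = 0.9512
After component 2 (R=0.8955): product = 0.8518
R_sys = 0.8518

0.8518


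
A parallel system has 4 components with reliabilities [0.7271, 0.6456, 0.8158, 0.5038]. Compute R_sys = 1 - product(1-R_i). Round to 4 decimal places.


Components: [0.7271, 0.6456, 0.8158, 0.5038]
(1 - 0.7271) = 0.2729, running product = 0.2729
(1 - 0.6456) = 0.3544, running product = 0.0967
(1 - 0.8158) = 0.1842, running product = 0.0178
(1 - 0.5038) = 0.4962, running product = 0.0088
Product of (1-R_i) = 0.0088
R_sys = 1 - 0.0088 = 0.9912

0.9912


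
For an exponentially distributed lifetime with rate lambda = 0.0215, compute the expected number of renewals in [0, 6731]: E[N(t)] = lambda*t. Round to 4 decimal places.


lambda = 0.0215
t = 6731
E[N(t)] = lambda * t
E[N(t)] = 0.0215 * 6731
E[N(t)] = 144.7165

144.7165


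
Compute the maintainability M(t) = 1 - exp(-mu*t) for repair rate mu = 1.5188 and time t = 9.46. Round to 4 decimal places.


mu = 1.5188, t = 9.46
mu * t = 1.5188 * 9.46 = 14.3678
exp(-14.3678) = 0.0
M(t) = 1 - 0.0
M(t) = 1.0

1.0


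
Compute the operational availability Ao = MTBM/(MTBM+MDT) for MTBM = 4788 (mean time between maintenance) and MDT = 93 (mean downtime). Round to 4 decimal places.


MTBM = 4788
MDT = 93
MTBM + MDT = 4881
Ao = 4788 / 4881
Ao = 0.9809

0.9809


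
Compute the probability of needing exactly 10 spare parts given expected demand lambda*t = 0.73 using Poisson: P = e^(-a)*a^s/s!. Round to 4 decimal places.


a = 0.73, s = 10
e^(-a) = e^(-0.73) = 0.4819
a^s = 0.73^10 = 0.043
s! = 3628800
P = 0.4819 * 0.043 / 3628800
P = 0.0

0.0


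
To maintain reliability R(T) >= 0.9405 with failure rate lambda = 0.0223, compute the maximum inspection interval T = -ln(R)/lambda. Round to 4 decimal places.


R_target = 0.9405
lambda = 0.0223
-ln(0.9405) = 0.0613
T = 0.0613 / 0.0223
T = 2.7508

2.7508


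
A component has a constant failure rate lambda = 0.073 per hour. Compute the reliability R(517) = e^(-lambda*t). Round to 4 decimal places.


lambda = 0.073
t = 517
lambda * t = 37.741
R(t) = e^(-37.741)
R(t) = 0.0

0.0


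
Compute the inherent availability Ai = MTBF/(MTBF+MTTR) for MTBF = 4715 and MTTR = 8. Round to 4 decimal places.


MTBF = 4715
MTTR = 8
MTBF + MTTR = 4723
Ai = 4715 / 4723
Ai = 0.9983

0.9983


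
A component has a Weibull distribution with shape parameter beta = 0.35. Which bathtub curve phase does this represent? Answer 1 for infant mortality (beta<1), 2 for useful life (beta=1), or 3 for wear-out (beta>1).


beta = 0.35
Compare beta to 1:
beta < 1 => infant mortality (phase 1)
beta = 1 => useful life (phase 2)
beta > 1 => wear-out (phase 3)
Since beta = 0.35, this is infant mortality (decreasing failure rate)
Phase = 1

1


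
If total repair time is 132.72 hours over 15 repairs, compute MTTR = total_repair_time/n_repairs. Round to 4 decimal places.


total_repair_time = 132.72
n_repairs = 15
MTTR = 132.72 / 15
MTTR = 8.848

8.848


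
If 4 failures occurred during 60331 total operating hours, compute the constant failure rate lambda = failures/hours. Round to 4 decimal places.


failures = 4
total_hours = 60331
lambda = 4 / 60331
lambda = 0.0001

0.0001


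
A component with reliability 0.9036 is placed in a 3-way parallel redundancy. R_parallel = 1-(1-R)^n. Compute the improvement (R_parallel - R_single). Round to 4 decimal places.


R_single = 0.9036, n = 3
1 - R_single = 0.0964
(1 - R_single)^n = 0.0964^3 = 0.0009
R_parallel = 1 - 0.0009 = 0.9991
Improvement = 0.9991 - 0.9036
Improvement = 0.0955

0.0955


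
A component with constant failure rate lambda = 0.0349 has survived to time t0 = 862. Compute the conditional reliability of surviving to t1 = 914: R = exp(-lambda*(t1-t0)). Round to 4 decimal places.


lambda = 0.0349
t0 = 862, t1 = 914
t1 - t0 = 52
lambda * (t1-t0) = 0.0349 * 52 = 1.8148
R = exp(-1.8148)
R = 0.1629

0.1629


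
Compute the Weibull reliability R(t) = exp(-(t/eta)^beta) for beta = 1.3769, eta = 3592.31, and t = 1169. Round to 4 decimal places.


beta = 1.3769, eta = 3592.31, t = 1169
t/eta = 1169 / 3592.31 = 0.3254
(t/eta)^beta = 0.3254^1.3769 = 0.2131
R(t) = exp(-0.2131)
R(t) = 0.808

0.808


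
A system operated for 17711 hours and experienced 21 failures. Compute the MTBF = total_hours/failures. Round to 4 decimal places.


total_hours = 17711
failures = 21
MTBF = 17711 / 21
MTBF = 843.381

843.381


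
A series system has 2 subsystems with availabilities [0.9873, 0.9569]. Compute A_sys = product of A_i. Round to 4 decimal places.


Subsystems: [0.9873, 0.9569]
After subsystem 1 (A=0.9873): product = 0.9873
After subsystem 2 (A=0.9569): product = 0.9447
A_sys = 0.9447

0.9447


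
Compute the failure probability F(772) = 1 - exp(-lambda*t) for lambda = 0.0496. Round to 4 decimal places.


lambda = 0.0496, t = 772
lambda * t = 38.2912
exp(-38.2912) = 0.0
F(t) = 1 - 0.0
F(t) = 1.0

1.0


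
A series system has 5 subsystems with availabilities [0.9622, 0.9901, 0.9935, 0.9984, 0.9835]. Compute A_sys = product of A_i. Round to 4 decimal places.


Subsystems: [0.9622, 0.9901, 0.9935, 0.9984, 0.9835]
After subsystem 1 (A=0.9622): product = 0.9622
After subsystem 2 (A=0.9901): product = 0.9527
After subsystem 3 (A=0.9935): product = 0.9465
After subsystem 4 (A=0.9984): product = 0.945
After subsystem 5 (A=0.9835): product = 0.9294
A_sys = 0.9294

0.9294


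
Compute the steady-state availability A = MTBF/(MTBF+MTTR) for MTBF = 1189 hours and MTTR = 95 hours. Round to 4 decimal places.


MTBF = 1189
MTTR = 95
MTBF + MTTR = 1284
A = 1189 / 1284
A = 0.926

0.926


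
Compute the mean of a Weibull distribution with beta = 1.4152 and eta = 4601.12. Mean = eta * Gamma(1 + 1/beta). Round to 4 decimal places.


beta = 1.4152, eta = 4601.12
1/beta = 0.7066
1 + 1/beta = 1.7066
Gamma(1.7066) = 0.9099
Mean = 4601.12 * 0.9099
Mean = 4186.5989

4186.5989


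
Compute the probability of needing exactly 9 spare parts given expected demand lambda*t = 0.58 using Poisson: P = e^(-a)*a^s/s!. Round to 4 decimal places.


a = 0.58, s = 9
e^(-a) = e^(-0.58) = 0.5599
a^s = 0.58^9 = 0.0074
s! = 362880
P = 0.5599 * 0.0074 / 362880
P = 0.0

0.0


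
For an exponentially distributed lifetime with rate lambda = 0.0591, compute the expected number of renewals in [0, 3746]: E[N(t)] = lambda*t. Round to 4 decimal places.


lambda = 0.0591
t = 3746
E[N(t)] = lambda * t
E[N(t)] = 0.0591 * 3746
E[N(t)] = 221.3886

221.3886


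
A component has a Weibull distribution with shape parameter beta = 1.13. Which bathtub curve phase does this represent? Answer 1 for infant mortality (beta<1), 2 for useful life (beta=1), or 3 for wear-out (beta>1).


beta = 1.13
Compare beta to 1:
beta < 1 => infant mortality (phase 1)
beta = 1 => useful life (phase 2)
beta > 1 => wear-out (phase 3)
Since beta = 1.13, this is wear-out (increasing failure rate)
Phase = 3

3


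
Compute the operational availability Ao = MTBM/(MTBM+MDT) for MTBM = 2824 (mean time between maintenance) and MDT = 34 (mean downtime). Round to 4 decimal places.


MTBM = 2824
MDT = 34
MTBM + MDT = 2858
Ao = 2824 / 2858
Ao = 0.9881

0.9881


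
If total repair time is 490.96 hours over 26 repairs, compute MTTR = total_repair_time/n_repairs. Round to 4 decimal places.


total_repair_time = 490.96
n_repairs = 26
MTTR = 490.96 / 26
MTTR = 18.8831

18.8831


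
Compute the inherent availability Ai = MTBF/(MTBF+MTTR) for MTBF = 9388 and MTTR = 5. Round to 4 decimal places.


MTBF = 9388
MTTR = 5
MTBF + MTTR = 9393
Ai = 9388 / 9393
Ai = 0.9995

0.9995


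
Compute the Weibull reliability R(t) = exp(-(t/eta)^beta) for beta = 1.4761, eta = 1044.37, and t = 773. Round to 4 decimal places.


beta = 1.4761, eta = 1044.37, t = 773
t/eta = 773 / 1044.37 = 0.7402
(t/eta)^beta = 0.7402^1.4761 = 0.6414
R(t) = exp(-0.6414)
R(t) = 0.5266

0.5266


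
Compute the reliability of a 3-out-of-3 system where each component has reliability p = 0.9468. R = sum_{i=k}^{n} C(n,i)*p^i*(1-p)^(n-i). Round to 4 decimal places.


k = 3, n = 3, p = 0.9468
i=3: C(3,3)=1 * 0.9468^3 * 0.0532^0 = 0.8487
R = sum of terms = 0.8487

0.8487


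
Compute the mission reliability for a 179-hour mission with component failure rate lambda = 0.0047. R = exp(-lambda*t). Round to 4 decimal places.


lambda = 0.0047
mission_time = 179
lambda * t = 0.0047 * 179 = 0.8413
R = exp(-0.8413)
R = 0.4311

0.4311


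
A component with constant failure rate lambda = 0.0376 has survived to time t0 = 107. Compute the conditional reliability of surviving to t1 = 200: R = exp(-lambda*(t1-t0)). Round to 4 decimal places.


lambda = 0.0376
t0 = 107, t1 = 200
t1 - t0 = 93
lambda * (t1-t0) = 0.0376 * 93 = 3.4968
R = exp(-3.4968)
R = 0.0303

0.0303


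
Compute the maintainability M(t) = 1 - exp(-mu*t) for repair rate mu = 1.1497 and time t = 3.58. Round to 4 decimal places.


mu = 1.1497, t = 3.58
mu * t = 1.1497 * 3.58 = 4.1159
exp(-4.1159) = 0.0163
M(t) = 1 - 0.0163
M(t) = 0.9837

0.9837


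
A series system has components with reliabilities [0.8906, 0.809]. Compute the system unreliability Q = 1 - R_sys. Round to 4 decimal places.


Components: [0.8906, 0.809]
After component 1: product = 0.8906
After component 2: product = 0.7205
R_sys = 0.7205
Q = 1 - 0.7205 = 0.2795

0.2795


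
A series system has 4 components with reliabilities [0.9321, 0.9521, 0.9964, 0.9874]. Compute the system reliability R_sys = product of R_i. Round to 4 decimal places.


Components: [0.9321, 0.9521, 0.9964, 0.9874]
After component 1 (R=0.9321): product = 0.9321
After component 2 (R=0.9521): product = 0.8875
After component 3 (R=0.9964): product = 0.8843
After component 4 (R=0.9874): product = 0.8731
R_sys = 0.8731

0.8731


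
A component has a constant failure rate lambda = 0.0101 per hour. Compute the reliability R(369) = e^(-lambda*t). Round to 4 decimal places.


lambda = 0.0101
t = 369
lambda * t = 3.7269
R(t) = e^(-3.7269)
R(t) = 0.0241

0.0241


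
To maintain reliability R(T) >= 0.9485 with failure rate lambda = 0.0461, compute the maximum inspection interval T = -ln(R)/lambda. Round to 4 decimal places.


R_target = 0.9485
lambda = 0.0461
-ln(0.9485) = 0.0529
T = 0.0529 / 0.0461
T = 1.1469

1.1469


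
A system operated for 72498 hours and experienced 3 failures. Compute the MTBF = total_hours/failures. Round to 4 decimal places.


total_hours = 72498
failures = 3
MTBF = 72498 / 3
MTBF = 24166.0

24166.0


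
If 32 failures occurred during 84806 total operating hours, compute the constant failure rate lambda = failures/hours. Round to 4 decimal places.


failures = 32
total_hours = 84806
lambda = 32 / 84806
lambda = 0.0004

0.0004


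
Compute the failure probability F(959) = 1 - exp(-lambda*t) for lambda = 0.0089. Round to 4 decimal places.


lambda = 0.0089, t = 959
lambda * t = 8.5351
exp(-8.5351) = 0.0002
F(t) = 1 - 0.0002
F(t) = 0.9998

0.9998


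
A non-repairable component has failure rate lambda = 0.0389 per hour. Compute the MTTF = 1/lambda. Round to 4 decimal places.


lambda = 0.0389
MTTF = 1 / 0.0389
MTTF = 25.7069

25.7069


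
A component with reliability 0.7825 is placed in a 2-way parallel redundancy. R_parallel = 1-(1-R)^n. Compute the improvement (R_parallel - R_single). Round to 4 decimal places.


R_single = 0.7825, n = 2
1 - R_single = 0.2175
(1 - R_single)^n = 0.2175^2 = 0.0473
R_parallel = 1 - 0.0473 = 0.9527
Improvement = 0.9527 - 0.7825
Improvement = 0.1702

0.1702


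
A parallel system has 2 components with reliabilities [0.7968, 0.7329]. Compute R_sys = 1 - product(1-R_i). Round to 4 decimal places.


Components: [0.7968, 0.7329]
(1 - 0.7968) = 0.2032, running product = 0.2032
(1 - 0.7329) = 0.2671, running product = 0.0543
Product of (1-R_i) = 0.0543
R_sys = 1 - 0.0543 = 0.9457

0.9457


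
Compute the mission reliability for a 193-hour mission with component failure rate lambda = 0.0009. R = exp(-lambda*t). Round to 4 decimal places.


lambda = 0.0009
mission_time = 193
lambda * t = 0.0009 * 193 = 0.1737
R = exp(-0.1737)
R = 0.8405

0.8405


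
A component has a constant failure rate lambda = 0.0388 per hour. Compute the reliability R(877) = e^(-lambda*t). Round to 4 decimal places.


lambda = 0.0388
t = 877
lambda * t = 34.0276
R(t) = e^(-34.0276)
R(t) = 0.0

0.0


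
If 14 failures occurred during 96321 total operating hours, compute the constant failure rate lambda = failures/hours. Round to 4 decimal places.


failures = 14
total_hours = 96321
lambda = 14 / 96321
lambda = 0.0001

0.0001


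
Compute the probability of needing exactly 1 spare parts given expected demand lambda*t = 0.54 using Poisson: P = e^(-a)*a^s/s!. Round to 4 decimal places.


a = 0.54, s = 1
e^(-a) = e^(-0.54) = 0.5827
a^s = 0.54^1 = 0.54
s! = 1
P = 0.5827 * 0.54 / 1
P = 0.3147

0.3147


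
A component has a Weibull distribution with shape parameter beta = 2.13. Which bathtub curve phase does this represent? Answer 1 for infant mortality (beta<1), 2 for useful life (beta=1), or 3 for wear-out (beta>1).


beta = 2.13
Compare beta to 1:
beta < 1 => infant mortality (phase 1)
beta = 1 => useful life (phase 2)
beta > 1 => wear-out (phase 3)
Since beta = 2.13, this is wear-out (increasing failure rate)
Phase = 3

3


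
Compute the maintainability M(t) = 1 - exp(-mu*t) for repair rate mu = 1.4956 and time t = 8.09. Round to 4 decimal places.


mu = 1.4956, t = 8.09
mu * t = 1.4956 * 8.09 = 12.0994
exp(-12.0994) = 0.0
M(t) = 1 - 0.0
M(t) = 1.0

1.0


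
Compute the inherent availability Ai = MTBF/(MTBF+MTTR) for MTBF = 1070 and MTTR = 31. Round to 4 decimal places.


MTBF = 1070
MTTR = 31
MTBF + MTTR = 1101
Ai = 1070 / 1101
Ai = 0.9718

0.9718


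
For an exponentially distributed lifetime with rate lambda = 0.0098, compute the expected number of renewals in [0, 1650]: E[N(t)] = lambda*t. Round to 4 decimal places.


lambda = 0.0098
t = 1650
E[N(t)] = lambda * t
E[N(t)] = 0.0098 * 1650
E[N(t)] = 16.17

16.17


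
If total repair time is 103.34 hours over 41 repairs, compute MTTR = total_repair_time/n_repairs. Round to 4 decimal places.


total_repair_time = 103.34
n_repairs = 41
MTTR = 103.34 / 41
MTTR = 2.5205

2.5205


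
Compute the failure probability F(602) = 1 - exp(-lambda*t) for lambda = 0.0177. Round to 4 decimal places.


lambda = 0.0177, t = 602
lambda * t = 10.6554
exp(-10.6554) = 0.0
F(t) = 1 - 0.0
F(t) = 1.0

1.0


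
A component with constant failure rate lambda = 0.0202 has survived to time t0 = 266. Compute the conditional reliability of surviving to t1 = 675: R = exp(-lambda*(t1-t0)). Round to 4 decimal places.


lambda = 0.0202
t0 = 266, t1 = 675
t1 - t0 = 409
lambda * (t1-t0) = 0.0202 * 409 = 8.2618
R = exp(-8.2618)
R = 0.0003

0.0003


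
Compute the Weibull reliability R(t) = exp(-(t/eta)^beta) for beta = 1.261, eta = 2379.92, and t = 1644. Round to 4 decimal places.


beta = 1.261, eta = 2379.92, t = 1644
t/eta = 1644 / 2379.92 = 0.6908
(t/eta)^beta = 0.6908^1.261 = 0.6272
R(t) = exp(-0.6272)
R(t) = 0.5341

0.5341


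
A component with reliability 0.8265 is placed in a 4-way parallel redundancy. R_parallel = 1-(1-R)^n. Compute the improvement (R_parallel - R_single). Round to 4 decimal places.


R_single = 0.8265, n = 4
1 - R_single = 0.1735
(1 - R_single)^n = 0.1735^4 = 0.0009
R_parallel = 1 - 0.0009 = 0.9991
Improvement = 0.9991 - 0.8265
Improvement = 0.1726

0.1726


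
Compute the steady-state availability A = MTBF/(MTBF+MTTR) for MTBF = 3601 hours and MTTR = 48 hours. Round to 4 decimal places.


MTBF = 3601
MTTR = 48
MTBF + MTTR = 3649
A = 3601 / 3649
A = 0.9868

0.9868


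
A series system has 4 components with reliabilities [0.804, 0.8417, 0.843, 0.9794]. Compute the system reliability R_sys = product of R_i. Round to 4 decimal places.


Components: [0.804, 0.8417, 0.843, 0.9794]
After component 1 (R=0.804): product = 0.804
After component 2 (R=0.8417): product = 0.6767
After component 3 (R=0.843): product = 0.5705
After component 4 (R=0.9794): product = 0.5587
R_sys = 0.5587

0.5587


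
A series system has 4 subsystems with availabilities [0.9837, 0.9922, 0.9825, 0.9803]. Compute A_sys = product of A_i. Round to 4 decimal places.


Subsystems: [0.9837, 0.9922, 0.9825, 0.9803]
After subsystem 1 (A=0.9837): product = 0.9837
After subsystem 2 (A=0.9922): product = 0.976
After subsystem 3 (A=0.9825): product = 0.9589
After subsystem 4 (A=0.9803): product = 0.9401
A_sys = 0.9401

0.9401


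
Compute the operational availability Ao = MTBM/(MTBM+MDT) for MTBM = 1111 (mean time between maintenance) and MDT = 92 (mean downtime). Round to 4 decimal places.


MTBM = 1111
MDT = 92
MTBM + MDT = 1203
Ao = 1111 / 1203
Ao = 0.9235

0.9235


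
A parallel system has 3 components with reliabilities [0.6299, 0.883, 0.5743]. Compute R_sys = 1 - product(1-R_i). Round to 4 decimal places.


Components: [0.6299, 0.883, 0.5743]
(1 - 0.6299) = 0.3701, running product = 0.3701
(1 - 0.883) = 0.117, running product = 0.0433
(1 - 0.5743) = 0.4257, running product = 0.0184
Product of (1-R_i) = 0.0184
R_sys = 1 - 0.0184 = 0.9816

0.9816


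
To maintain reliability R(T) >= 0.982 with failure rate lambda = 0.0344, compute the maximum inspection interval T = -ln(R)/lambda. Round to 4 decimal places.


R_target = 0.982
lambda = 0.0344
-ln(0.982) = 0.0182
T = 0.0182 / 0.0344
T = 0.528

0.528


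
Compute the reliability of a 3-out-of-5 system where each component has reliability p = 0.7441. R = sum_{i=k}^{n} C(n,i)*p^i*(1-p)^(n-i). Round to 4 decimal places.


k = 3, n = 5, p = 0.7441
i=3: C(5,3)=10 * 0.7441^3 * 0.2559^2 = 0.2698
i=4: C(5,4)=5 * 0.7441^4 * 0.2559^1 = 0.3923
i=5: C(5,5)=1 * 0.7441^5 * 0.2559^0 = 0.2281
R = sum of terms = 0.8902

0.8902


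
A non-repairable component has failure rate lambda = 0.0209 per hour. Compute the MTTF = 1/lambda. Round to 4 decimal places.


lambda = 0.0209
MTTF = 1 / 0.0209
MTTF = 47.8469

47.8469


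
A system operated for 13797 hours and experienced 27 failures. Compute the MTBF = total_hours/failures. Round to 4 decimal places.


total_hours = 13797
failures = 27
MTBF = 13797 / 27
MTBF = 511.0

511.0


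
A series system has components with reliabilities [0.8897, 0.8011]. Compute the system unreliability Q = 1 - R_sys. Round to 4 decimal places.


Components: [0.8897, 0.8011]
After component 1: product = 0.8897
After component 2: product = 0.7127
R_sys = 0.7127
Q = 1 - 0.7127 = 0.2873

0.2873


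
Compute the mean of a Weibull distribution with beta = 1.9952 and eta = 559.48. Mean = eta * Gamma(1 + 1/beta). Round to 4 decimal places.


beta = 1.9952, eta = 559.48
1/beta = 0.5012
1 + 1/beta = 1.5012
Gamma(1.5012) = 0.8863
Mean = 559.48 * 0.8863
Mean = 495.8483

495.8483


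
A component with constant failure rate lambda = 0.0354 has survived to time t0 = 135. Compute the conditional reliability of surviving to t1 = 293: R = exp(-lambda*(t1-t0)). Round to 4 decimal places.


lambda = 0.0354
t0 = 135, t1 = 293
t1 - t0 = 158
lambda * (t1-t0) = 0.0354 * 158 = 5.5932
R = exp(-5.5932)
R = 0.0037

0.0037


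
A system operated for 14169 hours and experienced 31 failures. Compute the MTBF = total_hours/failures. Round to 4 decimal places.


total_hours = 14169
failures = 31
MTBF = 14169 / 31
MTBF = 457.0645

457.0645


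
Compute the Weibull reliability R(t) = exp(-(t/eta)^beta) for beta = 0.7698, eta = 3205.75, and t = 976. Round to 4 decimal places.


beta = 0.7698, eta = 3205.75, t = 976
t/eta = 976 / 3205.75 = 0.3045
(t/eta)^beta = 0.3045^0.7698 = 0.4003
R(t) = exp(-0.4003)
R(t) = 0.6701

0.6701


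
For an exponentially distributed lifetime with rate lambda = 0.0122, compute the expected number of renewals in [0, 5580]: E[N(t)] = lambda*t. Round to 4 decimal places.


lambda = 0.0122
t = 5580
E[N(t)] = lambda * t
E[N(t)] = 0.0122 * 5580
E[N(t)] = 68.076

68.076


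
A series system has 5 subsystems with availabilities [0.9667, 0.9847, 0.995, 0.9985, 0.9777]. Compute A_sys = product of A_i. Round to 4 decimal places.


Subsystems: [0.9667, 0.9847, 0.995, 0.9985, 0.9777]
After subsystem 1 (A=0.9667): product = 0.9667
After subsystem 2 (A=0.9847): product = 0.9519
After subsystem 3 (A=0.995): product = 0.9471
After subsystem 4 (A=0.9985): product = 0.9457
After subsystem 5 (A=0.9777): product = 0.9246
A_sys = 0.9246

0.9246


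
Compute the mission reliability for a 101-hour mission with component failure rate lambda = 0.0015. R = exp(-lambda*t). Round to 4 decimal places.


lambda = 0.0015
mission_time = 101
lambda * t = 0.0015 * 101 = 0.1515
R = exp(-0.1515)
R = 0.8594

0.8594


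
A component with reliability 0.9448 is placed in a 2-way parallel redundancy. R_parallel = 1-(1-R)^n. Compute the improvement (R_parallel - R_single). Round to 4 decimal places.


R_single = 0.9448, n = 2
1 - R_single = 0.0552
(1 - R_single)^n = 0.0552^2 = 0.003
R_parallel = 1 - 0.003 = 0.997
Improvement = 0.997 - 0.9448
Improvement = 0.0522

0.0522


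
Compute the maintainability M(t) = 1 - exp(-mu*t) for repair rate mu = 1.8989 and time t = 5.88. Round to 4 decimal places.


mu = 1.8989, t = 5.88
mu * t = 1.8989 * 5.88 = 11.1655
exp(-11.1655) = 0.0
M(t) = 1 - 0.0
M(t) = 1.0

1.0


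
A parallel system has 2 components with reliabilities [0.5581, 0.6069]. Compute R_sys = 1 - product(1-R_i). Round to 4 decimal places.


Components: [0.5581, 0.6069]
(1 - 0.5581) = 0.4419, running product = 0.4419
(1 - 0.6069) = 0.3931, running product = 0.1737
Product of (1-R_i) = 0.1737
R_sys = 1 - 0.1737 = 0.8263

0.8263


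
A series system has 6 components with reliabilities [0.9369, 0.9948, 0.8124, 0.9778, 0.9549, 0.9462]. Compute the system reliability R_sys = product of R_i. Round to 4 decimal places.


Components: [0.9369, 0.9948, 0.8124, 0.9778, 0.9549, 0.9462]
After component 1 (R=0.9369): product = 0.9369
After component 2 (R=0.9948): product = 0.932
After component 3 (R=0.8124): product = 0.7572
After component 4 (R=0.9778): product = 0.7404
After component 5 (R=0.9549): product = 0.707
After component 6 (R=0.9462): product = 0.6689
R_sys = 0.6689

0.6689


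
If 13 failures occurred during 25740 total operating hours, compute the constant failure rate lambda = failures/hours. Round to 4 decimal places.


failures = 13
total_hours = 25740
lambda = 13 / 25740
lambda = 0.0005

0.0005


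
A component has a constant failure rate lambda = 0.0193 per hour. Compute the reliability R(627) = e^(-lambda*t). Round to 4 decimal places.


lambda = 0.0193
t = 627
lambda * t = 12.1011
R(t) = e^(-12.1011)
R(t) = 0.0

0.0
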